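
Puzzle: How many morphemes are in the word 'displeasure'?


Decomposition: dis- (prefix) + please (root) + -ure (suffix) = 3 morpheme(s)

3 morphemes


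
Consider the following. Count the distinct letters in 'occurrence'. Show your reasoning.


Unique letters in 'occurrence': {c, e, n, o, r, u} = 6 distinct letters.

6


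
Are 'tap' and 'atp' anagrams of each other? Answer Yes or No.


Sorted letters of 'tap': 'apt'
Sorted letters of 'atp': 'apt'
They match.

Yes


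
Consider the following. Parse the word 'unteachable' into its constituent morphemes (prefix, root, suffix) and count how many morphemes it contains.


Step 1: Identify prefix: 'un' (meaning: not/reverse)
Step 2: Identify root: 'teach'
Step 3: Identify suffix(es): 'able'
Decomposition: un- (prefix: not/reverse) + teach (root) + -able (suffix: capable of)
Total morphemes: 3

3 morphemes (un- (prefix: not/reverse) + teach (root) + -able (suffix: capable of))


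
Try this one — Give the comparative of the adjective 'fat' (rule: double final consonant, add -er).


Apply comparative formation (double final consonant, add -er): 'fat' -> 'fatter'.

fatter


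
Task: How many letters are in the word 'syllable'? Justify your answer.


Spell out 'syllable' and number each letter: s(1), y(2), l(3), l(4), a(5), b(6), l(7), e(8). Total: 8 letters.

8


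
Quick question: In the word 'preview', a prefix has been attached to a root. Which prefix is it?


The word 'preview' = 'pre' (prefix) + 'view' (root). The prefix is 'pre'.

pre


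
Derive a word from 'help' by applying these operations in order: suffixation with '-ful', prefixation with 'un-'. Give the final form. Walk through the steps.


Step 1: Add suffix '-ful' to 'help' = 'helpful'
Step 2: Add prefix 'un-' to 'helpful' = 'unhelpful'

unhelpful


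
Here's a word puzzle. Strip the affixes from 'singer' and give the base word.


Remove suffix '-er' from 'singer' to get root 'sing'.

sing


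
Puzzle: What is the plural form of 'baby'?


Apply rule: Change -y to -ies (consonant + y). 'baby' becomes 'babies'.

babies


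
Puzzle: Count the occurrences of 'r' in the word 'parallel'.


Letter 'r' in 'parallel': found at position(s) 3 = 1 occurrence(s).

1


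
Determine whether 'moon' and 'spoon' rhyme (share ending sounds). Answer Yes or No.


Rime (stressed vowel + following sounds) of 'moon': -oon = /uːn/
Rime of 'spoon': -oon = /uːn/
/uːn/ and /uːn/ are the same ending sound, so the words rhyme.

Yes


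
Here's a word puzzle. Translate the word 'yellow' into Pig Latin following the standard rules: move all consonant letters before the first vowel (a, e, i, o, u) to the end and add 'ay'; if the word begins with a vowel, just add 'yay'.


'yellow': move consonant cluster 'y' to end and add 'ay': 'ellowyay'.

ellowyay


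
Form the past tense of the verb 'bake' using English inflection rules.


Apply rule: Add -d (word ends in -e). 'bake' becomes 'baked'.

baked


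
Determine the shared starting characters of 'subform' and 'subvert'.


Compare from the start: 3 characters match: 'sub'. Mismatch at position 4: 'f' vs 'v'.

sub


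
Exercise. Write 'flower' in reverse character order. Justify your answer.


Reverse 'flower' character by character: 'rewolf'.

rewolf


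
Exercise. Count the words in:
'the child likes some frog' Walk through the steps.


Split into words: the | child | likes | some | frog = 5 words.

5


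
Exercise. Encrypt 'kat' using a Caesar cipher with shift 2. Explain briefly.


Shift each letter by 2: k -> m, a -> c, t -> v. Result: 'mcv'.

mcv


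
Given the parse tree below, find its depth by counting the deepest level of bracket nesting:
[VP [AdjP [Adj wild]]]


Count bracket nesting levels:
'[' at pos 0: depth = 1
'[' at pos 4: depth = 2
'[' at pos 10: depth = 3
Maximum depth reached: 3

3


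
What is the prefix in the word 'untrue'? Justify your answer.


The word 'untrue' = 'un' (prefix) + 'true' (root). The prefix is 'un'.

un


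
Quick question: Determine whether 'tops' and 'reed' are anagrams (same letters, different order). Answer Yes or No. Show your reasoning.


Sorted letters of 'tops': 'opst'
Sorted letters of 'reed': 'deer'
They do not match.

No


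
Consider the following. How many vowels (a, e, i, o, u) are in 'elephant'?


Vowels in 'elephant': e, e, a = 3 vowels.

3


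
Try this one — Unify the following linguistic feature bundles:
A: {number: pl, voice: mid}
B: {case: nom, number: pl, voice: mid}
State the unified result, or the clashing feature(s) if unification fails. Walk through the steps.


Compare features:
case: A=_ vs B=nom -> unified: nom
number: A=pl vs B=pl -> unified: pl
voice: A=mid vs B=mid -> unified: mid
No clashes found.

Unified: {case: nom, number: pl, voice: mid}


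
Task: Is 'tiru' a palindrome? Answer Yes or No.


Forward: 'tiru'
Reversed: 'urit'
They differ.

No


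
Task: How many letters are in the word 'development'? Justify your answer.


Spell out 'development' and number each letter: d(1), e(2), v(3), e(4), l(5), o(6), p(7), m(8), e(9), n(10), t(11). Total: 11 letters.

11


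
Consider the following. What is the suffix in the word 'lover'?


The word 'lover' = 'love' (root) + '-er' (suffix). The suffix is '-er'.

er


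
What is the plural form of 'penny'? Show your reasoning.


Apply rule: Change -y to -ies (consonant + y). 'penny' becomes 'pennies'.

pennies


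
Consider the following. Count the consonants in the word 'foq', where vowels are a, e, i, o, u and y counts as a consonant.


Consonants in 'foq': f, q = 2 consonants.

2


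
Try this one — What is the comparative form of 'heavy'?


Apply comparative formation (consonant + y: change y to i, add -er): 'heavy' -> 'heavier'.

heavier


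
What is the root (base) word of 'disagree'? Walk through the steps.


Remove prefix 'dis' from 'disagree' to get root 'agree'.

agree


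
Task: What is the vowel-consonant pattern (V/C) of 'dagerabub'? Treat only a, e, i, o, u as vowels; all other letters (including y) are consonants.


Letter mapping: d = C, a = V, g = C, e = V, r = C, a = V, b = C, u = V, b = C.

CVCVCVCVC


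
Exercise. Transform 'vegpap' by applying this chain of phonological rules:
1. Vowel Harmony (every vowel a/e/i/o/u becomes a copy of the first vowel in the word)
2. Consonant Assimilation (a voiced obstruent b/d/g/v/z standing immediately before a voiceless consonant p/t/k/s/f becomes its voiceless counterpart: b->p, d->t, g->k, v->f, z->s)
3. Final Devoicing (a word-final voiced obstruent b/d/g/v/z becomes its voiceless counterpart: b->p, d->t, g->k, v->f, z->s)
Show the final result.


Starting form: 'vegpap'
Rule 1: Vowel Harmony: all vowels become 'e' (matching first vowel). 'vegpap' -> 'vegpep'
Rule 2: Consonant Assimilation: voiced obstruent before voiceless consonant becomes voiceless ('gp' -> 'kp'). 'vegpep' -> 'vekpep'
Rule 3: Final Devoicing: final consonant 'p' is not one of the voiced obstruents b/d/g/v/z. No change.
Final form: 'vekpep'

vekpep


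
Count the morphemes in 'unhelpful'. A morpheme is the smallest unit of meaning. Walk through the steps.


Decomposition: un- (prefix) + help (root) + -ful (suffix) = 3 morpheme(s)

3 morphemes


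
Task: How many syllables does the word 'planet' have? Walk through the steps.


Break 'planet' into syllables: plan-et -> plan | et = 2 syllables

2 syllables


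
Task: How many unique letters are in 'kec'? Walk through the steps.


Unique letters in 'kec': {c, e, k} = 3 distinct letters.

3


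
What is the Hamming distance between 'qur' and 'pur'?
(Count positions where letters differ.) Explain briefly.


Alignment:
Position 1: 'q' vs 'p' = DIFFER
Position 2: 'u' vs 'u' = match
Position 3: 'r' vs 'r' = match
Total differences: 1

1


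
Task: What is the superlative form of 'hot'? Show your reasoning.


Apply superlative formation (double final consonant, add -est): 'hot' -> 'hottest'.

hottest


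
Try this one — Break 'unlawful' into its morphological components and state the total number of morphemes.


Step 1: Identify prefix: 'un' (meaning: not/reverse)
Step 2: Identify root: 'law'
Step 3: Identify suffix(es): 'ful'
Decomposition: un- (prefix: not/reverse) + law (root) + -ful (suffix: full of)
Total morphemes: 3

3 morphemes (un- (prefix: not/reverse) + law (root) + -ful (suffix: full of))


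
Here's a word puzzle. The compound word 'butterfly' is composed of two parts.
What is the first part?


Split 'butterfly' into 'butter' + 'fly'. The first part is 'butter'.

butter


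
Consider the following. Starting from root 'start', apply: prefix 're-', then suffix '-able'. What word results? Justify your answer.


Step 1: Add prefix 're-' to 'start' = 'restart'
Step 2: Add suffix '-able' to 'restart' = 'restartable'

restartable


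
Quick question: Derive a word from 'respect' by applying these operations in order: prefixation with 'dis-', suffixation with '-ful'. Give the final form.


Step 1: Add prefix 'dis-' to 'respect' = 'disrespect'
Step 2: Add suffix '-ful' to 'disrespect' = 'disrespectful'

disrespectful


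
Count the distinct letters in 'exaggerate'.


Unique letters in 'exaggerate': {a, e, g, r, t, x} = 6 distinct letters.

6


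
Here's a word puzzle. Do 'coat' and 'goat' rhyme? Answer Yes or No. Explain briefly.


Rime (stressed vowel + following sounds) of 'coat': -oat = /oʊt/
Rime of 'goat': -oat = /oʊt/
/oʊt/ and /oʊt/ are the same ending sound, so the words rhyme.

Yes


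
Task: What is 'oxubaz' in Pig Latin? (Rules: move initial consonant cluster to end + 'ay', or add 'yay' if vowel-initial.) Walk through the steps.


'oxubaz' starts with a vowel, so add 'yay': 'oxubazyay'.

oxubazyay


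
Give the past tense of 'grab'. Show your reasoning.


Apply rule: Double final consonant and add -ed. 'grab' becomes 'grabbed'.

grabbed


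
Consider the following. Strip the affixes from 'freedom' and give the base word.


Remove suffix '-dom' from 'freedom' to get root 'free'.

free


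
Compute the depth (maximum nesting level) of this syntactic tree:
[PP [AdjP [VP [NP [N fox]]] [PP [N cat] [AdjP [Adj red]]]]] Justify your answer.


Count bracket nesting levels:
'[' at pos 0: depth = 1
'[' at pos 4: depth = 2
'[' at pos 10: depth = 3
'[' at pos 14: depth = 4
'[' at pos 18: depth = 5
'[' at pos 28: depth = 3
'[' at pos 32: depth = 4
'[' at pos 40: depth = 4
'[' at pos 46: depth = 5
Maximum depth reached: 5

5


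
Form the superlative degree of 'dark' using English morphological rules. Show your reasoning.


Apply superlative formation (add -est): 'dark' -> 'darkest'.

darkest


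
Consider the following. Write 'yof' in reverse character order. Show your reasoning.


Reverse 'yof' character by character: 'foy'.

foy


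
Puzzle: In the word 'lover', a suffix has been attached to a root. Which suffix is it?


The word 'lover' = 'love' (root) + '-er' (suffix). The suffix is '-er'.

er


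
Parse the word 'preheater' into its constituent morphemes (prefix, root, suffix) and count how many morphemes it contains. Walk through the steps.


Step 1: Identify prefix: 'pre' (meaning: before)
Step 2: Identify root: 'heat'
Step 3: Identify suffix(es): 'er'
Decomposition: pre- (prefix: before) + heat (root) + -er (suffix: one who)
Total morphemes: 3

3 morphemes (pre- (prefix: before) + heat (root) + -er (suffix: one who))


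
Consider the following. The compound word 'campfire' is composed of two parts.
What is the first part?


Split 'campfire' into 'camp' + 'fire'. The first part is 'camp'.

camp


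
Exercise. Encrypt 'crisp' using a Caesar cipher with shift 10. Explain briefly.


Shift each letter by 10: c -> m, r -> b, i -> s, s -> c, p -> z. Result: 'mbscz'.

mbscz


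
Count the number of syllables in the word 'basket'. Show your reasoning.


Break 'basket' into syllables: bas-ket -> bas | ket = 2 syllables

2 syllables


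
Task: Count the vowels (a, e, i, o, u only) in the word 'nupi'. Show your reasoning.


Vowels in 'nupi': u, i = 2 vowels.

2


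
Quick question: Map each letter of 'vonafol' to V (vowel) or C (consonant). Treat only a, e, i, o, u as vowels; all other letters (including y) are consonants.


Letter mapping: v = C, o = V, n = C, a = V, f = C, o = V, l = C.

CVCVCVC


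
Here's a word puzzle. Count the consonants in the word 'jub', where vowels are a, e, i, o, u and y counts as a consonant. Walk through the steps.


Consonants in 'jub': j, b = 2 consonants.

2


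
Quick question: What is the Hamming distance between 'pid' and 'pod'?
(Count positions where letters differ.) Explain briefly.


Alignment:
Position 1: 'p' vs 'p' = match
Position 2: 'i' vs 'o' = DIFFER
Position 3: 'd' vs 'd' = match
Total differences: 1

1


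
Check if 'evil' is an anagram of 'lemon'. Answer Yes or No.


Sorted letters of 'evil': 'eilv'
Sorted letters of 'lemon': 'elmno'
They do not match.

No


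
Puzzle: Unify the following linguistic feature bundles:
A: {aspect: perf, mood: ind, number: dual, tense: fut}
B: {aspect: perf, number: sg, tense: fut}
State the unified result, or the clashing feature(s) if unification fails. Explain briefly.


Compare features:
aspect: A=perf vs B=perf -> unified: perf
mood: A=ind vs B=_ -> unified: ind
number: A=dual vs B=sg -> CLASH
tense: A=fut vs B=fut -> unified: fut
Clash detected on feature 'number' (dual vs sg); unification fails.

CLASH on 'number' (dual vs sg)


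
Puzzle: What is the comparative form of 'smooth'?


Apply comparative formation (add -er): 'smooth' -> 'smoother'.

smoother


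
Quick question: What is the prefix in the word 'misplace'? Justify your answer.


The word 'misplace' = 'mis' (prefix) + 'place' (root). The prefix is 'mis'.

mis


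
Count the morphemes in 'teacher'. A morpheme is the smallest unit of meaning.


Decomposition: teach (root) + -er (suffix) = 2 morpheme(s)

2 morphemes


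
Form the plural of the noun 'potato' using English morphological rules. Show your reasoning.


Apply rule: Add -es (consonant + o). 'potato' becomes 'potatoes'.

potatoes


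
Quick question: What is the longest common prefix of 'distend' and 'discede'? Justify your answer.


Compare from the start: 3 characters match: 'dis'. Mismatch at position 4: 't' vs 'c'.

dis


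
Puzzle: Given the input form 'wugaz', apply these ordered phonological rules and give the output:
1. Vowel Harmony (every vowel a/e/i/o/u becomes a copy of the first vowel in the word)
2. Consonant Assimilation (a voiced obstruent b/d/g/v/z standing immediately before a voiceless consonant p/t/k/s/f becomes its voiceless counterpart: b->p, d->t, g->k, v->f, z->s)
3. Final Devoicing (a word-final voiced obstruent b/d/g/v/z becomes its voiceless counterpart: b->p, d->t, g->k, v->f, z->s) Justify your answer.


Starting form: 'wugaz'
Rule 1: Vowel Harmony: all vowels become 'u' (matching first vowel). 'wugaz' -> 'wuguz'
Rule 2: Consonant Assimilation: no voiced obstruent (b/d/g/v/z) stands immediately before a voiceless consonant (p/t/k/s/f). No change.
Rule 3: Final Devoicing: word-final voiced obstruent 'z' becomes voiceless 's'. 'wuguz' -> 'wugus'
Final form: 'wugus'

wugus


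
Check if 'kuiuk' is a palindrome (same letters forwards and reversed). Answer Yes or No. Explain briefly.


Forward: 'kuiuk'
Reversed: 'kuiuk'
They are identical.

Yes


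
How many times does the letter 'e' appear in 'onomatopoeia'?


Letter 'e' in 'onomatopoeia': found at position(s) 10 = 1 occurrence(s).

1


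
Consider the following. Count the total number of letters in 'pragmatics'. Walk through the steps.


Spell out 'pragmatics' and number each letter: p(1), r(2), a(3), g(4), m(5), a(6), t(7), i(8), c(9), s(10). Total: 10 letters.

10


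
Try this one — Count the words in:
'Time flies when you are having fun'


Split into words: Time | flies | when | you | are | having | fun = 7 words.

7


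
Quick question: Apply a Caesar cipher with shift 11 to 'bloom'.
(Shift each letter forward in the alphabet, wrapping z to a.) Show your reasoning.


Shift each letter by 11: b -> m, l -> w, o -> z, o -> z, m -> x. Result: 'mwzzx'.

mwzzx


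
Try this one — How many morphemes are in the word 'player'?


Decomposition: play (root) + -er (suffix) = 2 morpheme(s)

2 morphemes


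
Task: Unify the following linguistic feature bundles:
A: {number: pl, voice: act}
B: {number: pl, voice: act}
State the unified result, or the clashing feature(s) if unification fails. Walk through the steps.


Compare features:
number: A=pl vs B=pl -> unified: pl
voice: A=act vs B=act -> unified: act
No clashes found.

Unified: {number: pl, voice: act}


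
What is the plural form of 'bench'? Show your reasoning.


Apply rule: Add -es (sibilant/fricative ending). 'bench' becomes 'benches'.

benches


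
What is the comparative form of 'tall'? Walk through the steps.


Apply comparative formation (add -er): 'tall' -> 'taller'.

taller


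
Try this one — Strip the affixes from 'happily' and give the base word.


Remove suffix '-ly' from 'happily' to get root 'happy'.

happy


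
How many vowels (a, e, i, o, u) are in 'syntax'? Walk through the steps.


Vowels in 'syntax': a = 1 vowels.

1


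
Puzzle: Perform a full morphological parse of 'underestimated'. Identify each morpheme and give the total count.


Step 1: Identify prefix: 'under' (meaning: beneath/insufficient)
Step 2: Identify root: 'estimate'
Step 3: Identify suffix(es): 'ed'
Decomposition: under- (prefix: beneath/insufficient) + estimate (root) + -ed (suffix: past)
Total morphemes: 3

3 morphemes (under- (prefix: beneath/insufficient) + estimate (root) + -ed (suffix: past))


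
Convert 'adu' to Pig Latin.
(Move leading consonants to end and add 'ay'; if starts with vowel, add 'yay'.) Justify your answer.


'adu' starts with a vowel, so add 'yay': 'aduyay'.

aduyay


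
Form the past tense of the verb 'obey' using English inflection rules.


Apply rule: Add -ed. 'obey' becomes 'obeyed'.

obeyed


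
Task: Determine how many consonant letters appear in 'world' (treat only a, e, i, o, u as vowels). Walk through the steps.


Consonants in 'world': w, r, l, d = 4 consonants.

4


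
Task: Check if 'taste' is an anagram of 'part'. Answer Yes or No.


Sorted letters of 'taste': 'aestt'
Sorted letters of 'part': 'aprt'
They do not match.

No


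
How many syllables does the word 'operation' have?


Break 'operation' into syllables: op-er-a-tion -> op | er | a | tion = 4 syllables

4 syllables


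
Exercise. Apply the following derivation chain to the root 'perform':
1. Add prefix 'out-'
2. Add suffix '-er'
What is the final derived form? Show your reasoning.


Step 1: Add prefix 'out-' to 'perform' = 'outperform'
Step 2: Add suffix '-er' to 'outperform' = 'outperformer'

outperformer


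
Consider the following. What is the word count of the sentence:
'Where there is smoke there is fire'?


Split into words: Where | there | is | smoke | there | is | fire = 7 words.

7


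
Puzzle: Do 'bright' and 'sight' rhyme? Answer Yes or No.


Rime (stressed vowel + following sounds) of 'bright': -ight = /aɪt/
Rime of 'sight': -ight = /aɪt/
/aɪt/ and /aɪt/ are the same ending sound, so the words rhyme.

Yes


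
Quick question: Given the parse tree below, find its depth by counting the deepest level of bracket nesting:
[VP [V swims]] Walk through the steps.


Count bracket nesting levels:
'[' at pos 0: depth = 1
'[' at pos 4: depth = 2
Maximum depth reached: 2

2


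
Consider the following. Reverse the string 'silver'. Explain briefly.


Reverse 'silver' character by character: 'revlis'.

revlis


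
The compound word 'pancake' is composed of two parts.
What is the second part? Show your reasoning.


Split 'pancake' into 'pan' + 'cake'. The second part is 'cake'.

cake


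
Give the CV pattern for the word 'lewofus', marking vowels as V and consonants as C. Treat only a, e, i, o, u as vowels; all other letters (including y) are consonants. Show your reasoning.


Letter mapping: l = C, e = V, w = C, o = V, f = C, u = V, s = C.

CVCVCVC


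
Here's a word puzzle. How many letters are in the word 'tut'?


Spell out 'tut' and number each letter: t(1), u(2), t(3). Total: 3 letters.

3


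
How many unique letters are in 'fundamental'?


Unique letters in 'fundamental': {a, d, e, f, l, m, n, t, u} = 9 distinct letters.

9


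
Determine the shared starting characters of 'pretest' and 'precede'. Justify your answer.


Compare from the start: 3 characters match: 'pre'. Mismatch at position 4: 't' vs 'c'.

pre


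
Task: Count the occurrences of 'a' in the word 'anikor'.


Letter 'a' in 'anikor': found at position(s) 1 = 1 occurrence(s).

1


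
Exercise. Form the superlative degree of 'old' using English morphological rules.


Apply superlative formation (add -est): 'old' -> 'oldest'.

oldest


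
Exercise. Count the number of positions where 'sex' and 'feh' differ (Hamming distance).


Alignment:
Position 1: 's' vs 'f' = DIFFER
Position 2: 'e' vs 'e' = match
Position 3: 'x' vs 'h' = DIFFER
Total differences: 2

2


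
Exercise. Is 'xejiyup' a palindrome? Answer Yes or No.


Forward: 'xejiyup'
Reversed: 'puyijex'
They differ.

No


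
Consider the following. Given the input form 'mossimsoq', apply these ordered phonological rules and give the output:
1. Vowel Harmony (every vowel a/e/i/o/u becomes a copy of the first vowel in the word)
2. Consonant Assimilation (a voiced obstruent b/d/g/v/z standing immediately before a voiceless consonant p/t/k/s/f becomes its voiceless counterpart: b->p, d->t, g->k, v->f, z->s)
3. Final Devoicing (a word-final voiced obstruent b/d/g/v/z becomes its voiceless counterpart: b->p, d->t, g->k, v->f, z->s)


Starting form: 'mossimsoq'
Rule 1: Vowel Harmony: all vowels become 'o' (matching first vowel). 'mossimsoq' -> 'mossomsoq'
Rule 2: Consonant Assimilation: no voiced obstruent (b/d/g/v/z) stands immediately before a voiceless consonant (p/t/k/s/f). No change.
Rule 3: Final Devoicing: final consonant 'q' is not one of the voiced obstruents b/d/g/v/z. No change.
Final form: 'mossomsoq'

mossomsoq


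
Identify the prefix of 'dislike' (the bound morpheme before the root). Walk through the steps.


The word 'dislike' = 'dis' (prefix) + 'like' (root). The prefix is 'dis'.

dis


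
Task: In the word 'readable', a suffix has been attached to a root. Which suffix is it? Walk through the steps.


The word 'readable' = 'read' (root) + '-able' (suffix). The suffix is '-able'.

able


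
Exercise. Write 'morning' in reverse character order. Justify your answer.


Reverse 'morning' character by character: 'gninrom'.

gninrom


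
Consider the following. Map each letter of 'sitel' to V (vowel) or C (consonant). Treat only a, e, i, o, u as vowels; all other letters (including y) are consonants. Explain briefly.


Letter mapping: s = C, i = V, t = C, e = V, l = C.

CVCVC


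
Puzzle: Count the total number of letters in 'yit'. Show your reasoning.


Spell out 'yit' and number each letter: y(1), i(2), t(3). Total: 3 letters.

3


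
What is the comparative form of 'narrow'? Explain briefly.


Apply comparative formation (add -er): 'narrow' -> 'narrower'.

narrower


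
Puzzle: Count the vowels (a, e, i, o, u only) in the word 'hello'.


Vowels in 'hello': e, o = 2 vowels.

2


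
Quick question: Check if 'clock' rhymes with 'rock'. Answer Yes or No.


Rime (stressed vowel + following sounds) of 'clock': -ock = /ɒk/
Rime of 'rock': -ock = /ɒk/
/ɒk/ and /ɒk/ are the same ending sound, so the words rhyme.

Yes


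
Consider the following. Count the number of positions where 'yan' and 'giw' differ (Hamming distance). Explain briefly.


Alignment:
Position 1: 'y' vs 'g' = DIFFER
Position 2: 'a' vs 'i' = DIFFER
Position 3: 'n' vs 'w' = DIFFER
Total differences: 3

3


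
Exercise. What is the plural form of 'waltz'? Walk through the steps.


Apply rule: Add -es (sibilant/fricative ending). 'waltz' becomes 'waltzes'.

waltzes


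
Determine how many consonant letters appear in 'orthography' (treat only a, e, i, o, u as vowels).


Consonants in 'orthography': r, t, h, g, r, p, h, y = 8 consonants.

8


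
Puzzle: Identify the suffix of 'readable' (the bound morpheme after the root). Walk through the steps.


The word 'readable' = 'read' (root) + '-able' (suffix). The suffix is '-able'.

able


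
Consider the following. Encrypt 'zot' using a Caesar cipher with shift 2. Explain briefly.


Shift each letter by 2: z -> b, o -> q, t -> v. Result: 'bqv'.

bqv


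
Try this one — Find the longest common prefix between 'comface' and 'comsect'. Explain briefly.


Compare from the start: 3 characters match: 'com'. Mismatch at position 4: 'f' vs 's'.

com


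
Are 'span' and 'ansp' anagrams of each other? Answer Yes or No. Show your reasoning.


Sorted letters of 'span': 'anps'
Sorted letters of 'ansp': 'anps'
They match.

Yes


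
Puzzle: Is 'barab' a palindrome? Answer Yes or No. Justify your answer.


Forward: 'barab'
Reversed: 'barab'
They are identical.

Yes


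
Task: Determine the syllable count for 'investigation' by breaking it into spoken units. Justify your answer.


Break 'investigation' into syllables: in-ves-ti-ga-tion -> in | ves | ti | ga | tion = 5 syllables

5 syllables


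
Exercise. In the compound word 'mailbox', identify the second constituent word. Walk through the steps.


Split 'mailbox' into 'mail' + 'box'. The second part is 'box'.

box


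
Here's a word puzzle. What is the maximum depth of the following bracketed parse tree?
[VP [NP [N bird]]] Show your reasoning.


Count bracket nesting levels:
'[' at pos 0: depth = 1
'[' at pos 4: depth = 2
'[' at pos 8: depth = 3
Maximum depth reached: 3

3


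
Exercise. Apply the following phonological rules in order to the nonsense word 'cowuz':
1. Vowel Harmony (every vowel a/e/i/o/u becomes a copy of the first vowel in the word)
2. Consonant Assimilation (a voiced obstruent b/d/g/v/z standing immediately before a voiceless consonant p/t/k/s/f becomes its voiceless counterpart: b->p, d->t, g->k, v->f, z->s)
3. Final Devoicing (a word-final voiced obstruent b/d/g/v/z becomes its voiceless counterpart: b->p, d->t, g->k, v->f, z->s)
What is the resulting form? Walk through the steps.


Starting form: 'cowuz'
Rule 1: Vowel Harmony: all vowels become 'o' (matching first vowel). 'cowuz' -> 'cowoz'
Rule 2: Consonant Assimilation: no voiced obstruent (b/d/g/v/z) stands immediately before a voiceless consonant (p/t/k/s/f). No change.
Rule 3: Final Devoicing: word-final voiced obstruent 'z' becomes voiceless 's'. 'cowoz' -> 'cowos'
Final form: 'cowos'

cowos


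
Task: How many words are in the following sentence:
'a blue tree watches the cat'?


Split into words: a | blue | tree | watches | the | cat = 6 words.

6


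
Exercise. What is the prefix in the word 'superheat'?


The word 'superheat' = 'super' (prefix) + 'heat' (root). The prefix is 'super'.

super


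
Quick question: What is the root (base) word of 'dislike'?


Remove prefix 'dis' from 'dislike' to get root 'like'.

like


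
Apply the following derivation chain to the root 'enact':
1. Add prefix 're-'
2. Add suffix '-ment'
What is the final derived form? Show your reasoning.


Step 1: Add prefix 're-' to 'enact' = 'reenact'
Step 2: Add suffix '-ment' to 'reenact' = 'reenactment'

reenactment


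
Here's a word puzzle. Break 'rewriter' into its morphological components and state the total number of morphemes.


Step 1: Identify prefix: 're' (meaning: again)
Step 2: Identify root: 'write'
Step 3: Identify suffix(es): 'er'
Decomposition: re- (prefix: again) + write (root) + -er (suffix: one who)
Total morphemes: 3

3 morphemes (re- (prefix: again) + write (root) + -er (suffix: one who))


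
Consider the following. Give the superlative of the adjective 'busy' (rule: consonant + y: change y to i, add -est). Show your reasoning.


Apply superlative formation (consonant + y: change y to i, add -est): 'busy' -> 'busiest'.

busiest


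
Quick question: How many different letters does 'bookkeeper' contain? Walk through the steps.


Unique letters in 'bookkeeper': {b, e, k, o, p, r} = 6 distinct letters.

6


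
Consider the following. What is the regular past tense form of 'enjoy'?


Apply rule: Add -ed. 'enjoy' becomes 'enjoyed'.

enjoyed


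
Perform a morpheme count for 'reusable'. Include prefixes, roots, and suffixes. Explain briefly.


Decomposition: re- (prefix) + use (root) + -able (suffix) = 3 morpheme(s)

3 morphemes


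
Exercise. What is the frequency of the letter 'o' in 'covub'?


Letter 'o' in 'covub': found at position(s) 2 = 1 occurrence(s).

1


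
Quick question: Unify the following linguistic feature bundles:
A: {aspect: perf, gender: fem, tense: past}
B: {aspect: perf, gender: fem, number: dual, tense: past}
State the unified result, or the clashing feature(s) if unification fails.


Compare features:
aspect: A=perf vs B=perf -> unified: perf
gender: A=fem vs B=fem -> unified: fem
number: A=_ vs B=dual -> unified: dual
tense: A=past vs B=past -> unified: past
No clashes found.

Unified: {aspect: perf, gender: fem, number: dual, tense: past}


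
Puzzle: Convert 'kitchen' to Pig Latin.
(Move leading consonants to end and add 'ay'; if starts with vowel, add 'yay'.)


'kitchen': move consonant cluster 'k' to end and add 'ay': 'itchenkay'.

itchenkay


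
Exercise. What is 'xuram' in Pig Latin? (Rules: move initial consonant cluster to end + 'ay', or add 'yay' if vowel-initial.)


'xuram': move consonant cluster 'x' to end and add 'ay': 'uramxay'.

uramxay


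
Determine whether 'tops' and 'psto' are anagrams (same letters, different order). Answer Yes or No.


Sorted letters of 'tops': 'opst'
Sorted letters of 'psto': 'opst'
They match.

Yes


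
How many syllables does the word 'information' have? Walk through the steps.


Break 'information' into syllables: in-for-ma-tion -> in | for | ma | tion = 4 syllables

4 syllables


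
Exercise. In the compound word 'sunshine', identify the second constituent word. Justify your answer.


Split 'sunshine' into 'sun' + 'shine'. The second part is 'shine'.

shine


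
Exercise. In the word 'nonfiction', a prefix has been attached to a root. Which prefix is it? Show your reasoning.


The word 'nonfiction' = 'non' (prefix) + 'fiction' (root). The prefix is 'non'.

non


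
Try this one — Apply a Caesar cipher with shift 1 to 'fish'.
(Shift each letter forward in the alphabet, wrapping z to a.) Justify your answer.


Shift each letter by 1: f -> g, i -> j, s -> t, h -> i. Result: 'gjti'.

gjti


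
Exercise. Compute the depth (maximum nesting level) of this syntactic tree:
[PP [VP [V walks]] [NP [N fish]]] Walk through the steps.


Count bracket nesting levels:
'[' at pos 0: depth = 1
'[' at pos 4: depth = 2
'[' at pos 8: depth = 3
'[' at pos 19: depth = 2
'[' at pos 23: depth = 3
Maximum depth reached: 3

3


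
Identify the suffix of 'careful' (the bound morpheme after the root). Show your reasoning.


The word 'careful' = 'care' (root) + '-ful' (suffix). The suffix is '-ful'.

ful


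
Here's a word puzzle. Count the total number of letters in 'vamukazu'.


Spell out 'vamukazu' and number each letter: v(1), a(2), m(3), u(4), k(5), a(6), z(7), u(8). Total: 8 letters.

8


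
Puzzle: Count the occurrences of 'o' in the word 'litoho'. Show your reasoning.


Letter 'o' in 'litoho': found at position(s) 4, 6 = 2 occurrence(s).

2


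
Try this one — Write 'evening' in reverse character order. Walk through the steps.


Reverse 'evening' character by character: 'gnineve'.

gnineve


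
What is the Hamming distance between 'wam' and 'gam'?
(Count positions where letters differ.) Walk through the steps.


Alignment:
Position 1: 'w' vs 'g' = DIFFER
Position 2: 'a' vs 'a' = match
Position 3: 'm' vs 'm' = match
Total differences: 1

1


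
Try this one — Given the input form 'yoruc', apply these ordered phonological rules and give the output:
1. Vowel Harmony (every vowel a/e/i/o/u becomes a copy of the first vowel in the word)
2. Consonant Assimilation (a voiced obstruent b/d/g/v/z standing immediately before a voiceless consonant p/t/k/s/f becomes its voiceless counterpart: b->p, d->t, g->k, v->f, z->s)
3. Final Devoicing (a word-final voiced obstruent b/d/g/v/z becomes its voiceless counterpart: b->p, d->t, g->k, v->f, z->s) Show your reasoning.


Starting form: 'yoruc'
Rule 1: Vowel Harmony: all vowels become 'o' (matching first vowel). 'yoruc' -> 'yoroc'
Rule 2: Consonant Assimilation: no voiced obstruent (b/d/g/v/z) stands immediately before a voiceless consonant (p/t/k/s/f). No change.
Rule 3: Final Devoicing: final consonant 'c' is not one of the voiced obstruents b/d/g/v/z. No change.
Final form: 'yoroc'

yoroc


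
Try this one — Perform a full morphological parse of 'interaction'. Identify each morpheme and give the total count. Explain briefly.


Step 1: Identify prefix: 'inter' (meaning: between)
Step 2: Identify root: 'act'
Step 3: Identify suffix(es): 'ion'
Decomposition: inter- (prefix: between) + act (root) + -ion (suffix: act of)
Total morphemes: 3

3 morphemes (inter- (prefix: between) + act (root) + -ion (suffix: act of))


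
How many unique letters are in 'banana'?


Unique letters in 'banana': {a, b, n} = 3 distinct letters.

3


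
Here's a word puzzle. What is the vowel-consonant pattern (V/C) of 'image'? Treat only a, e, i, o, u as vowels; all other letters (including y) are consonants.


Letter mapping: i = V, m = C, a = V, g = C, e = V.

VCVCV


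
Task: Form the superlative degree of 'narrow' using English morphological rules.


Apply superlative formation (add -est): 'narrow' -> 'narrowest'.

narrowest


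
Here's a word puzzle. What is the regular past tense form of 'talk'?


Apply rule: Add -ed. 'talk' becomes 'talked'.

talked


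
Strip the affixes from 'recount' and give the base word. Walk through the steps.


Remove prefix 're' from 'recount' to get root 'count'.

count


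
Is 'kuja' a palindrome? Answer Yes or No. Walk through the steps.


Forward: 'kuja'
Reversed: 'ajuk'
They differ.

No


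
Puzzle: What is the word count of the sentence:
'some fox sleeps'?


Split into words: some | fox | sleeps = 3 words.

3


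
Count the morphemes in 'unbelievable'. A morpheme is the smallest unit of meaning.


Decomposition: un- (prefix) + believe (root) + -able (suffix) = 3 morpheme(s)

3 morphemes


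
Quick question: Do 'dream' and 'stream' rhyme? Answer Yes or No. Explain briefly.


Rime (stressed vowel + following sounds) of 'dream': -eam = /iːm/
Rime of 'stream': -eam = /iːm/
/iːm/ and /iːm/ are the same ending sound, so the words rhyme.

Yes


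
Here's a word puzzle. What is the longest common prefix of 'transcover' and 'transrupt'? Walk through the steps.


Compare from the start: 5 characters match: 'trans'. Mismatch at position 6: 'c' vs 'r'.

trans


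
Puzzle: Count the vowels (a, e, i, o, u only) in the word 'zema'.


Vowels in 'zema': e, a = 2 vowels.

2


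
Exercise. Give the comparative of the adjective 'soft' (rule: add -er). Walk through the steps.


Apply comparative formation (add -er): 'soft' -> 'softer'.

softer


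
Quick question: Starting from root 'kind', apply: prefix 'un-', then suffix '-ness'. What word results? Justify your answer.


Step 1: Add prefix 'un-' to 'kind' = 'unkind'
Step 2: Add suffix '-ness' to 'unkind' = 'unkindness'

unkindness


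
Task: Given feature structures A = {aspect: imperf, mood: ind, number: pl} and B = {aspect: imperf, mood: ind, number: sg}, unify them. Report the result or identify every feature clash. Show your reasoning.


Compare features:
aspect: A=imperf vs B=imperf -> unified: imperf
mood: A=ind vs B=ind -> unified: ind
number: A=pl vs B=sg -> CLASH
Clash detected on feature 'number' (pl vs sg); unification fails.

CLASH on 'number' (pl vs sg)


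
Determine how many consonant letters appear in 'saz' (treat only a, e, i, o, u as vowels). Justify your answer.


Consonants in 'saz': s, z = 2 consonants.

2


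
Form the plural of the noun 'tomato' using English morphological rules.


Apply rule: Add -es (consonant + o). 'tomato' becomes 'tomatoes'.

tomatoes


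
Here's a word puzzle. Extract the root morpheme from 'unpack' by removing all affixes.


Remove prefix 'un' from 'unpack' to get root 'pack'.

pack


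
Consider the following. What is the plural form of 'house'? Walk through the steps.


Apply rule: Add -s. 'house' becomes 'houses'.

houses


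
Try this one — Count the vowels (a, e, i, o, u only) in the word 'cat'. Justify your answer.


Vowels in 'cat': a = 1 vowels.

1


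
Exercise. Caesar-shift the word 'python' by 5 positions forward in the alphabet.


Shift each letter by 5: p -> u, y -> d, t -> y, h -> m, o -> t, n -> s. Result: 'udymts'.

udymts


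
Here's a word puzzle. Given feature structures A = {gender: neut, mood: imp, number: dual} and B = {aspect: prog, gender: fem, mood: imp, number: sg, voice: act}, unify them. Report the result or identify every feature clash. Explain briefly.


Compare features:
aspect: A=_ vs B=prog -> unified: prog
gender: A=neut vs B=fem -> CLASH
mood: A=imp vs B=imp -> unified: imp
number: A=dual vs B=sg -> CLASH
voice: A=_ vs B=act -> unified: act
Clashes detected on features 'gender' (neut vs fem) and 'number' (dual vs sg); unification fails.

CLASH on 'gender' (neut vs fem) and 'number' (dual vs sg)


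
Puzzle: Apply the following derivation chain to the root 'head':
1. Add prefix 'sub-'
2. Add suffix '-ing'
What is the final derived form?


Step 1: Add prefix 'sub-' to 'head' = 'subhead'
Step 2: Add suffix '-ing' to 'subhead' = 'subheading'

subheading


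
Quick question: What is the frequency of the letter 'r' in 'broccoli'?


Letter 'r' in 'broccoli': found at position(s) 2 = 1 occurrence(s).

1


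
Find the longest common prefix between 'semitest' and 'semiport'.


Compare from the start: 4 characters match: 'semi'. Mismatch at position 5: 't' vs 'p'.

semi


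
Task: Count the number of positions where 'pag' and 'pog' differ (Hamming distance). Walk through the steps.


Alignment:
Position 1: 'p' vs 'p' = match
Position 2: 'a' vs 'o' = DIFFER
Position 3: 'g' vs 'g' = match
Total differences: 1

1


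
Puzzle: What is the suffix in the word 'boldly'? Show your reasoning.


The word 'boldly' = 'bold' (root) + '-ly' (suffix). The suffix is '-ly'.

ly


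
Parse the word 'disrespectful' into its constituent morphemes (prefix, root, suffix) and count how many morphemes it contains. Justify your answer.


Step 1: Identify prefix: 'dis' (meaning: not/apart)
Step 2: Identify root: 'respect'
Step 3: Identify suffix(es): 'ful'
Decomposition: dis- (prefix: not/apart) + respect (root) + -ful (suffix: full of)
Total morphemes: 3

3 morphemes (dis- (prefix: not/apart) + respect (root) + -ful (suffix: full of))


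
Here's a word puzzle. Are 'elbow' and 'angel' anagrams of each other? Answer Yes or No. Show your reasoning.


Sorted letters of 'elbow': 'below'
Sorted letters of 'angel': 'aegln'
They do not match.

No
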